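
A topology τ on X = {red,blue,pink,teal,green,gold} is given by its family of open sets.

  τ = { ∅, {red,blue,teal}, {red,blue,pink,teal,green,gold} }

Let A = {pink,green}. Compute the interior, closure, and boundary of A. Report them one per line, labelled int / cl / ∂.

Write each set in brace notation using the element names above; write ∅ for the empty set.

int(A) = ∅
cl(A)  = {pink,green,gold}
∂A     = {pink,green,gold}

opens ⊆ A: ∅; union → int = ∅
complement {red,blue,teal,gold}; its interior {red,blue,teal}; cl(A) = X∖{red,blue,teal} = {pink,green,gold}
boundary = {pink,green,gold} ∖ ∅ = {pink,green,gold}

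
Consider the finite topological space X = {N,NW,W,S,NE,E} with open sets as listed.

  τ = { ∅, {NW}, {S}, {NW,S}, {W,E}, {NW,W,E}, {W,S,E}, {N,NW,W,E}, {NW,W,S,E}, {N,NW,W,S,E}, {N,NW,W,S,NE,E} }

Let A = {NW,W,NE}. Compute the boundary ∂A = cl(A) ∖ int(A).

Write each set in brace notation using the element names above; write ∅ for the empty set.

{N,W,NE,E}

U open, U⊆A: ∅, {NW}. int(A) = ⋃ = {NW}
X∖A={N,S,E}, int(X∖A)={S}, hence cl(A)={N,NW,W,NE,E}
∂A: remove int from cl → {N,W,NE,E}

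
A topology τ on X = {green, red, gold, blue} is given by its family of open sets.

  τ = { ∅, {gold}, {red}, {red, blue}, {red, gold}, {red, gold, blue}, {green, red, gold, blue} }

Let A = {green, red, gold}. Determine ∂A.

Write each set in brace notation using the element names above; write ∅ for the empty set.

open subsets of A: ∅, {red}, {gold}, {red, gold}; so int(A) = {red, gold}
closure: X∖int(X∖A) = X∖∅ = {green, red, gold, blue}
∂A = {green, red, gold, blue} minus {red, gold} = {green, blue}

{green, blue}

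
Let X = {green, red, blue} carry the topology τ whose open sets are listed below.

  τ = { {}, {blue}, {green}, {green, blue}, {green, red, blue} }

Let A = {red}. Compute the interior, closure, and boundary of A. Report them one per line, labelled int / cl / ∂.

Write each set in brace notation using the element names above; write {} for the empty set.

int(A) = {}
cl(A)  = {red}
∂A     = {red}

opens ⊆ A: {}; union → int = {}
complement {green, blue}; its interior {green, blue}; cl(A) = X∖{green, blue} = {red}
boundary = {red} ∖ {} = {red}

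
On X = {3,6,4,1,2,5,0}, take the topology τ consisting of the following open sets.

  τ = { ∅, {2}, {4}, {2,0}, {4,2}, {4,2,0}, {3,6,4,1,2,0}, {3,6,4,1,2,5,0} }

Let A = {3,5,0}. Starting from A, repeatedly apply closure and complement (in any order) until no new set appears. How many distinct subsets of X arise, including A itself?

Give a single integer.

6

cl via duality: int({6,4,1,2}) = {4,2}, so X∖{4,2} = {3,6,1,5,0}
Write k for closure, c for complement:
  1. A     = {3,5,0}
  2. kA    = {3,6,1,5,0}
  3. cA    = {6,4,1,2}
  4. ckA   = {4,2}
  5. kcA   = {3,6,4,1,2,5,0}
  6. ckcA  = ∅
applying k or c yields no new set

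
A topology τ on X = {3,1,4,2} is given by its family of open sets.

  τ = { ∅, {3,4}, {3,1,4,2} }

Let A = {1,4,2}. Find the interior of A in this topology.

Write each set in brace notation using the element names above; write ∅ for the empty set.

∅

U open, U⊆A: ∅. int(A) = ⋃ = ∅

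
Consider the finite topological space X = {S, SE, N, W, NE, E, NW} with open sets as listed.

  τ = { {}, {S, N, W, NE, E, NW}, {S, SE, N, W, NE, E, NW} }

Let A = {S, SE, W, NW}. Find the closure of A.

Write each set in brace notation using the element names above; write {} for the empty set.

cl via duality: int({N, NE, E}) = {}, so X∖{} = {S, SE, N, W, NE, E, NW}

{S, SE, N, W, NE, E, NW}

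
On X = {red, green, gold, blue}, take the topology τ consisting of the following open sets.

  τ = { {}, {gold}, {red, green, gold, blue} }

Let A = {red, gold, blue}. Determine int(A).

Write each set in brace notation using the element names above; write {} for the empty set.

{gold}

opens ⊆ A: {}, {gold}; union → int = {gold}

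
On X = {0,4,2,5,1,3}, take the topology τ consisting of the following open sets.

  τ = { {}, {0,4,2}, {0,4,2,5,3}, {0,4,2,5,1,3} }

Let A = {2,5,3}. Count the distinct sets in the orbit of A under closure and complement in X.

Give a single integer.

cl via duality: int({0,4,1}) = {}, so X∖{} = {0,4,2,5,1,3}
Write k for closure, c for complement:
  1. A     = {2,5,3}
  2. kA    = {0,4,2,5,1,3}
  3. cA    = {0,4,1}
  4. ckA   = {}
applying k or c yields no new set

4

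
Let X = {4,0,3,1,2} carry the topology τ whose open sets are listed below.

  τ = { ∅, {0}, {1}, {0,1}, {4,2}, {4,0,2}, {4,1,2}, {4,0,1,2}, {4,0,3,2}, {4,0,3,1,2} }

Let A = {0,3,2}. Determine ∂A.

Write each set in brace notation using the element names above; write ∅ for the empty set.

open subsets of A: ∅, {0}; so int(A) = {0}
closure: X∖int(X∖A) = X∖{1} = {4,0,3,2}
∂A = {4,0,3,2} minus {0} = {4,3,2}

{4,3,2}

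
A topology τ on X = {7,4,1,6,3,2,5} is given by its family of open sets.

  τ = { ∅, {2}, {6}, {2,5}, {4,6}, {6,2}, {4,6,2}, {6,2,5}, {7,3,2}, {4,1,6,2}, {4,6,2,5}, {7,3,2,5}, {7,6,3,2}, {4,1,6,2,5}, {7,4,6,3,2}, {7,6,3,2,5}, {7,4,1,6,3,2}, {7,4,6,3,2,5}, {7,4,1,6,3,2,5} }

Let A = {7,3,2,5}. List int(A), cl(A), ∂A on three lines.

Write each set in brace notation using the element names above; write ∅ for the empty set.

opens ⊆ A: ∅, {2}, {2,5}, {7,3,2}, {7,3,2,5}; union → int = {7,3,2,5}
complement {4,1,6}; its interior {4,6}; cl(A) = X∖{4,6} = {7,1,3,2,5}
boundary = {7,1,3,2,5} ∖ {7,3,2,5} = {1}

int(A) = {7,3,2,5}
cl(A)  = {7,1,3,2,5}
∂A     = {1}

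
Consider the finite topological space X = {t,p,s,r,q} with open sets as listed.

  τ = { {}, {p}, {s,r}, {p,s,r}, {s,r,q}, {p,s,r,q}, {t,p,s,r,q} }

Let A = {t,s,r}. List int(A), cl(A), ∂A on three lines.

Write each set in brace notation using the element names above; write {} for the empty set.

open subsets of A: {}, {s,r}; so int(A) = {s,r}
closure: X∖int(X∖A) = X∖{p} = {t,s,r,q}
∂A = {t,s,r,q} minus {s,r} = {t,q}

int(A) = {s,r}
cl(A)  = {t,s,r,q}
∂A     = {t,q}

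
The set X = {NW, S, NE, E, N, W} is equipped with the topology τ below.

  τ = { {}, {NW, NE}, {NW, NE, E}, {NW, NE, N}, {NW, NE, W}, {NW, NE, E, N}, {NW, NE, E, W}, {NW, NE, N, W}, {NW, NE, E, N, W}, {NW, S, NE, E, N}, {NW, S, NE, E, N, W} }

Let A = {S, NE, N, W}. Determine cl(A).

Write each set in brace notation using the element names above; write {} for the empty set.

{NW, S, NE, E, N, W}

closure: X∖int(X∖A) = X∖{} = {NW, S, NE, E, N, W}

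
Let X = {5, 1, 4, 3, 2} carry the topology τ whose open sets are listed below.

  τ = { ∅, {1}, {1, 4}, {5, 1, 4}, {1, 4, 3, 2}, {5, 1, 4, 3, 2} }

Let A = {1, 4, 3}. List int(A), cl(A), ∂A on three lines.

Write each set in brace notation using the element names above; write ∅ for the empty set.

U open, U⊆A: ∅, {1}, {1, 4}. int(A) = ⋃ = {1, 4}
X∖A={5, 2}, int(X∖A)=∅, hence cl(A)={5, 1, 4, 3, 2}
∂A: remove int from cl → {5, 3, 2}

int(A) = {1, 4}
cl(A)  = {5, 1, 4, 3, 2}
∂A     = {5, 3, 2}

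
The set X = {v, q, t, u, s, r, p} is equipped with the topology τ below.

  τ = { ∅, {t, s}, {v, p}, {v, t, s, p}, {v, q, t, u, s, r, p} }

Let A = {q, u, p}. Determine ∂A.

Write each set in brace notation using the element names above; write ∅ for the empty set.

opens ⊆ A: ∅; union → int = ∅
complement {v, t, s, r}; its interior {t, s}; cl(A) = X∖{t, s} = {v, q, u, r, p}
boundary = {v, q, u, r, p} ∖ ∅ = {v, q, u, r, p}

{v, q, u, r, p}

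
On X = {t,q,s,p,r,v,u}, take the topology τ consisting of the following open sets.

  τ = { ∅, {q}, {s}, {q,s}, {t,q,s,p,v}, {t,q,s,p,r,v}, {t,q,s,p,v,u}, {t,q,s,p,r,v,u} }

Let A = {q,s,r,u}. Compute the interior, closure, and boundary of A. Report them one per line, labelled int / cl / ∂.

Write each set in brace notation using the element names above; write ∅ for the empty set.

U open, U⊆A: ∅, {q}, {s}, {q,s}. int(A) = ⋃ = {q,s}
X∖A={t,p,v}, int(X∖A)=∅, hence cl(A)={t,q,s,p,r,v,u}
∂A: remove int from cl → {t,p,r,v,u}

int(A) = {q,s}
cl(A)  = {t,q,s,p,r,v,u}
∂A     = {t,p,r,v,u}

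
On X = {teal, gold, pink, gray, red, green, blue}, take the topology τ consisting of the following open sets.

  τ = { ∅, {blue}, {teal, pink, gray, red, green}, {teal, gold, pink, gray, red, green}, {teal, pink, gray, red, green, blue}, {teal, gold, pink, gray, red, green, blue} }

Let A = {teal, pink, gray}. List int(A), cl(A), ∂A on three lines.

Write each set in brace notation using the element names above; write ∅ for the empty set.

int(A) = ∅
cl(A)  = {teal, gold, pink, gray, red, green}
∂A     = {teal, gold, pink, gray, red, green}

U open, U⊆A: ∅. int(A) = ⋃ = ∅
X∖A={gold, red, green, blue}, int(X∖A)={blue}, hence cl(A)={teal, gold, pink, gray, red, green}
∂A: remove int from cl → {teal, gold, pink, gray, red, green}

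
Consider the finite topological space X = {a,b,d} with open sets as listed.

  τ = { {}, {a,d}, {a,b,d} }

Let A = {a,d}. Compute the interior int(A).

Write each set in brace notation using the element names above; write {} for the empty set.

interior: largest open inside A is {a,d} (from {}, {a,d})

{a,d}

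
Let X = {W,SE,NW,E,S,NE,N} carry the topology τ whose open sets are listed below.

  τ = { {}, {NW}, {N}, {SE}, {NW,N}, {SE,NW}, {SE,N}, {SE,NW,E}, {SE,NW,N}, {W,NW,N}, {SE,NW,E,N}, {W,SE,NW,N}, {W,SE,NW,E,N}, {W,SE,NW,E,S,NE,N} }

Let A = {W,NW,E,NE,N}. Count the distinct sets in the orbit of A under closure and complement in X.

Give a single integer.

closure: X∖int(X∖A) = X∖{SE} = {W,NW,E,S,NE,N}
Let k=closure and c=complement:
  1. A     = {W,NW,E,NE,N}
  2. kA    = {W,NW,E,S,NE,N}
  3. cA    = {SE,S}
  4. ckA   = {SE}
  5. kcA   = {SE,E,S,NE}
  6. ckcA  = {W,NW,N}
— saturated at 6

6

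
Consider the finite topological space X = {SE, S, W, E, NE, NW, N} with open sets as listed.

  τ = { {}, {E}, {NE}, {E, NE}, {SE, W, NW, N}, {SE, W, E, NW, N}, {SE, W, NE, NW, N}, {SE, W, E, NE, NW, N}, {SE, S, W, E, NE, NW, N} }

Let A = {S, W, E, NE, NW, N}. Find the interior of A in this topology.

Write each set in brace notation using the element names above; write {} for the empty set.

interior: largest open inside A is {E, NE} (from {}, {E}, {NE}, {E, NE})

{E, NE}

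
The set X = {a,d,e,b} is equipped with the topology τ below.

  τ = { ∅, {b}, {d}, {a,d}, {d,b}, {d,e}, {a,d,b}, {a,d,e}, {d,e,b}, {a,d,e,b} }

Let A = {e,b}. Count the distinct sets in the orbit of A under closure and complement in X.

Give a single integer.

cl via duality: int({a,d}) = {a,d}, so X∖{a,d} = {e,b}
Write k for closure, c for complement:
  1. A     = {e,b}
  2. cA    = {a,d}
  3. kcA   = {a,d,e}
  4. ckcA  = {b}
applying k or c yields no new set

4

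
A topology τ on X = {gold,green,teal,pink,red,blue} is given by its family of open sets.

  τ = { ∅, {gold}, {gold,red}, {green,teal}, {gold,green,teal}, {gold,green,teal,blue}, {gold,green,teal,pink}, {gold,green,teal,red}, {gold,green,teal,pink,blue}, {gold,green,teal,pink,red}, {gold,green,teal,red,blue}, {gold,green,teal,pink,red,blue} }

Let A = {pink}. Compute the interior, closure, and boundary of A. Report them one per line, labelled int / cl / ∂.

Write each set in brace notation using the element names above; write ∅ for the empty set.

int(A) = ∅
cl(A)  = {pink}
∂A     = {pink}

opens ⊆ A: ∅; union → int = ∅
complement {gold,green,teal,red,blue}; its interior {gold,green,teal,red,blue}; cl(A) = X∖{gold,green,teal,red,blue} = {pink}
boundary = {pink} ∖ ∅ = {pink}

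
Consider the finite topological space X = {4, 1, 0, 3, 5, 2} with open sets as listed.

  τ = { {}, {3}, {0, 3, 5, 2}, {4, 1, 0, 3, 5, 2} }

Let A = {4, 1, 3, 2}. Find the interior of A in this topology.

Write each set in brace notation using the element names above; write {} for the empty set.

{3}

opens ⊆ A: {}, {3}; union → int = {3}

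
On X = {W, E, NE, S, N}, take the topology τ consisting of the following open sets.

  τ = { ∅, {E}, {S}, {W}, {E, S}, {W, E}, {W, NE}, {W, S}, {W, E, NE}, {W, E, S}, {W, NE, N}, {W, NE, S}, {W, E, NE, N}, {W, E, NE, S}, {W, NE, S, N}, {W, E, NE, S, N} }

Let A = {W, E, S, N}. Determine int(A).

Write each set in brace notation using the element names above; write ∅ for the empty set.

{W, E, S}

interior: largest open inside A is {W, E, S} (from ∅, {S}, {E}, {W}, {E, S}, {W, E}, {W, S}, {W, E, S})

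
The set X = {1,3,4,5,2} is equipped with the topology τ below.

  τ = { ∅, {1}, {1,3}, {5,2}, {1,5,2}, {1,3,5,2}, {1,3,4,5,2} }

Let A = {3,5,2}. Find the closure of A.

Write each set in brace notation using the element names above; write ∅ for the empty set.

complement {1,4}; its interior {1}; cl(A) = X∖{1} = {3,4,5,2}

{3,4,5,2}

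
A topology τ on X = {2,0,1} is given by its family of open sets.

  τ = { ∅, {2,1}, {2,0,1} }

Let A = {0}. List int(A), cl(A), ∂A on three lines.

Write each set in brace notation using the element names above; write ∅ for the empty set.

open subsets of A: ∅; so int(A) = ∅
closure: X∖int(X∖A) = X∖{2,1} = {0}
∂A = {0} minus ∅ = {0}

int(A) = ∅
cl(A)  = {0}
∂A     = {0}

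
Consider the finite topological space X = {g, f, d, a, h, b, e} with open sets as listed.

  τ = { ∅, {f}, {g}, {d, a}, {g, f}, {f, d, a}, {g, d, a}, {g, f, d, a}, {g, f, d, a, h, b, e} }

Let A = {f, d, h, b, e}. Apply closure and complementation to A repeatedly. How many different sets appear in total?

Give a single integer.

closure: X∖int(X∖A) = X∖{g} = {f, d, a, h, b, e}
Let k=closure and c=complement:
  1. A     = {f, d, h, b, e}
  2. kA    = {f, d, a, h, b, e}
  3. cA    = {g, a}
  4. ckA   = {g}
  5. kcA   = {g, d, a, h, b, e}
  6. kckA  = {g, h, b, e}
  7. ckcA  = {f}
  8. ckckA = {f, d, a}
  9. kckcA = {f, h, b, e}
  10. ckckcA = {g, d, a}
— saturated at 10

10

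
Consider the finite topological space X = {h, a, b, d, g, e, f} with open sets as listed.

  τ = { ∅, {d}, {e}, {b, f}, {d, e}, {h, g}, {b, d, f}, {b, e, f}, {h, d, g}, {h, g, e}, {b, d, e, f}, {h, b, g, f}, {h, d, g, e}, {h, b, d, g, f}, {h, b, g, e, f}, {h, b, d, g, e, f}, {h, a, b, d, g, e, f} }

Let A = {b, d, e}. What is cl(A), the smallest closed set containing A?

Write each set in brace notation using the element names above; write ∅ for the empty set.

{a, b, d, e, f}

closure: X∖int(X∖A) = X∖{h, g} = {a, b, d, e, f}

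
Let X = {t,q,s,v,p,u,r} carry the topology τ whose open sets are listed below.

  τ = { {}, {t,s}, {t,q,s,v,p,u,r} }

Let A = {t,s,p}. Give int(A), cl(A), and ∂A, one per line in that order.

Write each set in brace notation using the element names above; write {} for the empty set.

U open, U⊆A: {}, {t,s}. int(A) = ⋃ = {t,s}
X∖A={q,v,u,r}, int(X∖A)={}, hence cl(A)={t,q,s,v,p,u,r}
∂A: remove int from cl → {q,v,p,u,r}

int(A) = {t,s}
cl(A)  = {t,q,s,v,p,u,r}
∂A     = {q,v,p,u,r}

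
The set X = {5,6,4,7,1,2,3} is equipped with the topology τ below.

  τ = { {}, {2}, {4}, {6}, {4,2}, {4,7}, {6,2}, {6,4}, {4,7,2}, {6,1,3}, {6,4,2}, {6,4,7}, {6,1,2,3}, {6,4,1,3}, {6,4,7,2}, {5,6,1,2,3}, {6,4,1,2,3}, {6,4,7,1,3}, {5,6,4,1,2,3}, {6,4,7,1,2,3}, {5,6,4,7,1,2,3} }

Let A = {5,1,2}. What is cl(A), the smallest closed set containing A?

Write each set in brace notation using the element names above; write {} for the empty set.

closure: X∖int(X∖A) = X∖{6,4,7} = {5,1,2,3}

{5,1,2,3}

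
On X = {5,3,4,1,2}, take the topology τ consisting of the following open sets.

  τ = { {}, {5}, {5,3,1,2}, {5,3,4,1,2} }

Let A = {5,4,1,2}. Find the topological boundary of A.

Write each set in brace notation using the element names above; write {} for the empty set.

{3,4,1,2}

U open, U⊆A: {}, {5}. int(A) = ⋃ = {5}
X∖A={3}, int(X∖A)={}, hence cl(A)={5,3,4,1,2}
∂A: remove int from cl → {3,4,1,2}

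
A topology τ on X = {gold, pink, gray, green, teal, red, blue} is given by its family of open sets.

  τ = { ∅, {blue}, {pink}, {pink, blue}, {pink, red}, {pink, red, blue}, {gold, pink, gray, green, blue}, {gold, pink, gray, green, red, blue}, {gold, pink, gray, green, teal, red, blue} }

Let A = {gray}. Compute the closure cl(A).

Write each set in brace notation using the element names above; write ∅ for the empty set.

{gold, gray, green, teal}

complement {gold, pink, green, teal, red, blue}; its interior {pink, red, blue}; cl(A) = X∖{pink, red, blue} = {gold, gray, green, teal}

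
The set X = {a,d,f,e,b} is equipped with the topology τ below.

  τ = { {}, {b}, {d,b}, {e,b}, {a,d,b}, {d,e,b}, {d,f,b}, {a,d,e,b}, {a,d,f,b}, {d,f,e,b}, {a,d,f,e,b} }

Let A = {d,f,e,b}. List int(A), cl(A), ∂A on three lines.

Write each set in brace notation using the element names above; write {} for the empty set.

open subsets of A: {}, {b}, {e,b}, {d,b}, {d,f,b}, {d,e,b}, {d,f,e,b}; so int(A) = {d,f,e,b}
closure: X∖int(X∖A) = X∖{} = {a,d,f,e,b}
∂A = {a,d,f,e,b} minus {d,f,e,b} = {a}

int(A) = {d,f,e,b}
cl(A)  = {a,d,f,e,b}
∂A     = {a}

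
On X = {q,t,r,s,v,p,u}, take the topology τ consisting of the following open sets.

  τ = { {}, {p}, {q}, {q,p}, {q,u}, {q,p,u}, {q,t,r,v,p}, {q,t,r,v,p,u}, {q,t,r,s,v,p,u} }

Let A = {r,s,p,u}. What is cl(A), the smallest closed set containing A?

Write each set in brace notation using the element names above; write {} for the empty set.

{t,r,s,v,p,u}

closure: X∖int(X∖A) = X∖{q} = {t,r,s,v,p,u}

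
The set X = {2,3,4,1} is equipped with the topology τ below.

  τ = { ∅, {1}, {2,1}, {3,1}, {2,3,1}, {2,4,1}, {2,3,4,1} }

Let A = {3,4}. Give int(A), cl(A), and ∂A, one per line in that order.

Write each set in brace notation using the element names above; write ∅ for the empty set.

int(A) = ∅
cl(A)  = {3,4}
∂A     = {3,4}

U open, U⊆A: ∅. int(A) = ⋃ = ∅
X∖A={2,1}, int(X∖A)={2,1}, hence cl(A)={3,4}
∂A: remove int from cl → {3,4}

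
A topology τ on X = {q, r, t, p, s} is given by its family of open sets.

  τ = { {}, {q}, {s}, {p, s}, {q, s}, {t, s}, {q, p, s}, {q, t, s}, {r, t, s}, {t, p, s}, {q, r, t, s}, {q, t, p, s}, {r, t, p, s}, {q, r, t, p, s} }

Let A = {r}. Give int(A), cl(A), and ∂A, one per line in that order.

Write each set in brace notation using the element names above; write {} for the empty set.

interior: largest open inside A is {} (from {})
cl via duality: int({q, t, p, s}) = {q, t, p, s}, so X∖{q, t, p, s} = {r}
cl∖int = {r}

int(A) = {}
cl(A)  = {r}
∂A     = {r}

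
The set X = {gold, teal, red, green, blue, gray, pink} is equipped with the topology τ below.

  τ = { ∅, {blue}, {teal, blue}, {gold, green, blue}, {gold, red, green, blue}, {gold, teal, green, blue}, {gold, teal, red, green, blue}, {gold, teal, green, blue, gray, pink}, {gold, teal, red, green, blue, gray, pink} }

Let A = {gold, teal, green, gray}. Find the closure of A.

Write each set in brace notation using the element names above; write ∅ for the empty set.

closure: X∖int(X∖A) = X∖{blue} = {gold, teal, red, green, gray, pink}

{gold, teal, red, green, gray, pink}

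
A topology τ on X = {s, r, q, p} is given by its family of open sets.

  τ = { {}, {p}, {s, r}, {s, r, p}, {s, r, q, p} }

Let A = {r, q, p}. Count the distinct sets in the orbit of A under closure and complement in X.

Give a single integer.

X∖A={s}, int(X∖A)={}, hence cl(A)={s, r, q, p}
Orbit (k=closure, c=complement):
  1. A     = {r, q, p}
  2. kA    = {s, r, q, p}
  3. cA    = {s}
  4. ckA   = {}
  5. kcA   = {s, r, q}
  6. ckcA  = {p}
  7. kckcA = {q, p}
  8. ckckcA = {s, r}
(closed under both — stop)

8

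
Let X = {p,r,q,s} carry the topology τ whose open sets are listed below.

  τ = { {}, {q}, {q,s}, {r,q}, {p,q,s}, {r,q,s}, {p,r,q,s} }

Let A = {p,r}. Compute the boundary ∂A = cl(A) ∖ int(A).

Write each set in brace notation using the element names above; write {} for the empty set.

interior: largest open inside A is {} (from {})
cl via duality: int({q,s}) = {q,s}, so X∖{q,s} = {p,r}
cl∖int = {p,r}

{p,r}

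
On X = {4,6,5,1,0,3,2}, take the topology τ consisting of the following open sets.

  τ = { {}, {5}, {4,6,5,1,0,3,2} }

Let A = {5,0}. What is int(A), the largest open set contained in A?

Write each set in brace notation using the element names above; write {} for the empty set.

opens ⊆ A: {}, {5}; union → int = {5}

{5}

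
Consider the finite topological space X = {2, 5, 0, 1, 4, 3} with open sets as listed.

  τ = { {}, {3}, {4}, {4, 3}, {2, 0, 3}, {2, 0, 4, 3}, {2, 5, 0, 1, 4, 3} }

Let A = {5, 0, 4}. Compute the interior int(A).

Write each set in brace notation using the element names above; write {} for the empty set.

open subsets of A: {}, {4}; so int(A) = {4}

{4}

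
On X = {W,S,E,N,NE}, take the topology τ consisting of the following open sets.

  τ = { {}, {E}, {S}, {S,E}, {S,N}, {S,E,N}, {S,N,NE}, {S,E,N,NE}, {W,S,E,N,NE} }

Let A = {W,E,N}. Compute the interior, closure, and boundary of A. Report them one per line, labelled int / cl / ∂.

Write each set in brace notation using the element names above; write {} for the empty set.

int(A) = {E}
cl(A)  = {W,E,N,NE}
∂A     = {W,N,NE}

open subsets of A: {}, {E}; so int(A) = {E}
closure: X∖int(X∖A) = X∖{S} = {W,E,N,NE}
∂A = {W,E,N,NE} minus {E} = {W,N,NE}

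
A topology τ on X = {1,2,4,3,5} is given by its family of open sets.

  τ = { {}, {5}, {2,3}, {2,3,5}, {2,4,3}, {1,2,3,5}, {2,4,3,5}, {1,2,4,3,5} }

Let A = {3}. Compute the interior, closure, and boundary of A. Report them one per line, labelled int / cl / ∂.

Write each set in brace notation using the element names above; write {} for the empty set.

U open, U⊆A: {}. int(A) = ⋃ = {}
X∖A={1,2,4,5}, int(X∖A)={5}, hence cl(A)={1,2,4,3}
∂A: remove int from cl → {1,2,4,3}

int(A) = {}
cl(A)  = {1,2,4,3}
∂A     = {1,2,4,3}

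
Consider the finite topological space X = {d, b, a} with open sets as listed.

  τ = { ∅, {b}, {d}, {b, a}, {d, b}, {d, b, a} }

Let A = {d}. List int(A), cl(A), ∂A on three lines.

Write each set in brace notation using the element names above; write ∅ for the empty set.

open subsets of A: ∅, {d}; so int(A) = {d}
closure: X∖int(X∖A) = X∖{b, a} = {d}
∂A = {d} minus {d} = ∅

int(A) = {d}
cl(A)  = {d}
∂A     = ∅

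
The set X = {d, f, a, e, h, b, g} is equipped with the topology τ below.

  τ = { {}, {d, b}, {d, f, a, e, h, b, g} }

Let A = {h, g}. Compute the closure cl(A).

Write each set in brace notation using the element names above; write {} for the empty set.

{f, a, e, h, g}

cl via duality: int({d, f, a, e, b}) = {d, b}, so X∖{d, b} = {f, a, e, h, g}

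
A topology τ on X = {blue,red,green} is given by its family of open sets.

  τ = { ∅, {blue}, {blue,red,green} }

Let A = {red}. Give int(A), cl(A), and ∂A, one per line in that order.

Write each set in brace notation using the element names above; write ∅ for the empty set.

int(A) = ∅
cl(A)  = {red,green}
∂A     = {red,green}

U open, U⊆A: ∅. int(A) = ⋃ = ∅
X∖A={blue,green}, int(X∖A)={blue}, hence cl(A)={red,green}
∂A: remove int from cl → {red,green}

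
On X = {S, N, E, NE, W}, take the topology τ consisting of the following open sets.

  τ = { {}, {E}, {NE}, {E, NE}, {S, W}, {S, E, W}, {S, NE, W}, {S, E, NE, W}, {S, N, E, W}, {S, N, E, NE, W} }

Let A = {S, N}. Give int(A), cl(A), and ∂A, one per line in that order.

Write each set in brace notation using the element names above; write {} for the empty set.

U open, U⊆A: {}. int(A) = ⋃ = {}
X∖A={E, NE, W}, int(X∖A)={E, NE}, hence cl(A)={S, N, W}
∂A: remove int from cl → {S, N, W}

int(A) = {}
cl(A)  = {S, N, W}
∂A     = {S, N, W}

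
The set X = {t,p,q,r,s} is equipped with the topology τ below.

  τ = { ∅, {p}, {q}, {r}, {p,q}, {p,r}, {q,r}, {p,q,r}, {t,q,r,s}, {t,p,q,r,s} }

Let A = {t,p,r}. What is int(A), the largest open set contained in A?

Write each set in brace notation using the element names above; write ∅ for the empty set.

U open, U⊆A: ∅, {r}, {p}, {p,r}. int(A) = ⋃ = {p,r}

{p,r}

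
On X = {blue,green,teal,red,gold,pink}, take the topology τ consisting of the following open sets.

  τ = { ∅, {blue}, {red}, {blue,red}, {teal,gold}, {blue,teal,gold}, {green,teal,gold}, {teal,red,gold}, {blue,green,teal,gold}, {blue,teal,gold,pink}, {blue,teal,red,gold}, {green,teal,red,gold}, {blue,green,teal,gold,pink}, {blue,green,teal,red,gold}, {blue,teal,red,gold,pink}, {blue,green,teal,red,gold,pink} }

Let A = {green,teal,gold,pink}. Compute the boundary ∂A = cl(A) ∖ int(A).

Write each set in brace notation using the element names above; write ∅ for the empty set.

{pink}

opens ⊆ A: ∅, {teal,gold}, {green,teal,gold}; union → int = {green,teal,gold}
complement {blue,red}; its interior {blue,red}; cl(A) = X∖{blue,red} = {green,teal,gold,pink}
boundary = {green,teal,gold,pink} ∖ {green,teal,gold} = {pink}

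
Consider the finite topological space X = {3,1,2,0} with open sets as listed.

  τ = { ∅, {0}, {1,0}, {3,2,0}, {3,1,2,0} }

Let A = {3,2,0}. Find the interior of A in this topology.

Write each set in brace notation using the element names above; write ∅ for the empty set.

opens ⊆ A: ∅, {0}, {3,2,0}; union → int = {3,2,0}

{3,2,0}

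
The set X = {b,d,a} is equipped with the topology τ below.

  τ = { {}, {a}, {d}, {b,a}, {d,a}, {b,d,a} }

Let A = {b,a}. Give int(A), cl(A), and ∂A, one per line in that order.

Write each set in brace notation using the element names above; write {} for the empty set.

interior: largest open inside A is {b,a} (from {}, {a}, {b,a})
cl via duality: int({d}) = {d}, so X∖{d} = {b,a}
cl∖int = {}

int(A) = {b,a}
cl(A)  = {b,a}
∂A     = {}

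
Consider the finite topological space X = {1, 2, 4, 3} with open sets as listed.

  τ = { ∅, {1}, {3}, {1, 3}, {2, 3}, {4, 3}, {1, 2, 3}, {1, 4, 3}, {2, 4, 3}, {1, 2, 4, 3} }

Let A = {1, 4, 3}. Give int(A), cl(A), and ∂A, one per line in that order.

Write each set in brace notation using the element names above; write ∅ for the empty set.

opens ⊆ A: ∅, {3}, {1}, {4, 3}, {1, 3}, {1, 4, 3}; union → int = {1, 4, 3}
complement {2}; its interior ∅; cl(A) = X∖∅ = {1, 2, 4, 3}
boundary = {1, 2, 4, 3} ∖ {1, 4, 3} = {2}

int(A) = {1, 4, 3}
cl(A)  = {1, 2, 4, 3}
∂A     = {2}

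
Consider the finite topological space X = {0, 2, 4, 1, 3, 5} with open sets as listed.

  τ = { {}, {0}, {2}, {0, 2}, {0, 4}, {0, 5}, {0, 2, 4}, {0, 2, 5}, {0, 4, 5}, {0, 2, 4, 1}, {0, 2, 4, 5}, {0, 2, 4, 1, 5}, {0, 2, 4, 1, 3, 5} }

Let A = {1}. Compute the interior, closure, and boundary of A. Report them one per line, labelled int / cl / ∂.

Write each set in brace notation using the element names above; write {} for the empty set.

U open, U⊆A: {}. int(A) = ⋃ = {}
X∖A={0, 2, 4, 3, 5}, int(X∖A)={0, 2, 4, 5}, hence cl(A)={1, 3}
∂A: remove int from cl → {1, 3}

int(A) = {}
cl(A)  = {1, 3}
∂A     = {1, 3}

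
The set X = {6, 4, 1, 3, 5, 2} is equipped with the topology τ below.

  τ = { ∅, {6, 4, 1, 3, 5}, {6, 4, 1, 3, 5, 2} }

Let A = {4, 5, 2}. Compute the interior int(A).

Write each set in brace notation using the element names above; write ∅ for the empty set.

interior: largest open inside A is ∅ (from ∅)

∅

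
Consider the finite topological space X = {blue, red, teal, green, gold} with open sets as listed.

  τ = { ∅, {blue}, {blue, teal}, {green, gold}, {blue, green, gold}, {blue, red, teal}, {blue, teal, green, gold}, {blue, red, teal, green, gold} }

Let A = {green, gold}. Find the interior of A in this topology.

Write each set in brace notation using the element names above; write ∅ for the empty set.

open subsets of A: ∅, {green, gold}; so int(A) = {green, gold}

{green, gold}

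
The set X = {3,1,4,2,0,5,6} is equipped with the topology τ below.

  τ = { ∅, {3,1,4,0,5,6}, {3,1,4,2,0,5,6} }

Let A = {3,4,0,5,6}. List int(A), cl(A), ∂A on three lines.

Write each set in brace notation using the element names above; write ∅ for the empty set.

open subsets of A: ∅; so int(A) = ∅
closure: X∖int(X∖A) = X∖∅ = {3,1,4,2,0,5,6}
∂A = {3,1,4,2,0,5,6} minus ∅ = {3,1,4,2,0,5,6}

int(A) = ∅
cl(A)  = {3,1,4,2,0,5,6}
∂A     = {3,1,4,2,0,5,6}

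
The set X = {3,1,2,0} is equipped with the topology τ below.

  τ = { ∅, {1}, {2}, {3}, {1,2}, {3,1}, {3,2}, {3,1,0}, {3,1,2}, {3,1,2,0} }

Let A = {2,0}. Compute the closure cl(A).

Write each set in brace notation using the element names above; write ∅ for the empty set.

{2,0}

complement {3,1}; its interior {3,1}; cl(A) = X∖{3,1} = {2,0}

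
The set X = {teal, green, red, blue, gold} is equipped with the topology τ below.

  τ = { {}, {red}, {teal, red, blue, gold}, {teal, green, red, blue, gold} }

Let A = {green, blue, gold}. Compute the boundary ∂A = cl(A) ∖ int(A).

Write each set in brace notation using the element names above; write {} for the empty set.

U open, U⊆A: {}. int(A) = ⋃ = {}
X∖A={teal, red}, int(X∖A)={red}, hence cl(A)={teal, green, blue, gold}
∂A: remove int from cl → {teal, green, blue, gold}

{teal, green, blue, gold}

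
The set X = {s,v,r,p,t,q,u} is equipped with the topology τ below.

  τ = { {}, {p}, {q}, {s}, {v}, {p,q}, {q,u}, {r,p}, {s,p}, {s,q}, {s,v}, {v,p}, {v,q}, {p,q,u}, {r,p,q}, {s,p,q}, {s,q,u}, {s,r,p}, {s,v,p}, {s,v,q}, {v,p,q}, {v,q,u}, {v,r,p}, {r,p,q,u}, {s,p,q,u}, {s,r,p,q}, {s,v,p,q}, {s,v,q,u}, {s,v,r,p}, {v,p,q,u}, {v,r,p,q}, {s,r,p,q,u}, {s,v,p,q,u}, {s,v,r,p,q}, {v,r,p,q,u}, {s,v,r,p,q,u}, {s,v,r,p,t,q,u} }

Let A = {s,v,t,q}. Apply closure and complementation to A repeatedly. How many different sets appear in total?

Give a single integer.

8

X∖A={r,p,u}, int(X∖A)={r,p}, hence cl(A)={s,v,t,q,u}
Orbit (k=closure, c=complement):
  1. A     = {s,v,t,q}
  2. kA    = {s,v,t,q,u}
  3. cA    = {r,p,u}
  4. ckA   = {r,p}
  5. kcA   = {r,p,t,u}
  6. kckA  = {r,p,t}
  7. ckcA  = {s,v,q}
  8. ckckA = {s,v,q,u}
(closed under both — stop)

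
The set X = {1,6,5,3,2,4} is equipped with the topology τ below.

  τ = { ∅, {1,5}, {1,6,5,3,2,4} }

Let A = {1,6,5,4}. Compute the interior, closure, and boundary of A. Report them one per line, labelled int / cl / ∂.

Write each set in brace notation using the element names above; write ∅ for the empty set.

interior: largest open inside A is {1,5} (from ∅, {1,5})
cl via duality: int({3,2}) = ∅, so X∖∅ = {1,6,5,3,2,4}
cl∖int = {6,3,2,4}

int(A) = {1,5}
cl(A)  = {1,6,5,3,2,4}
∂A     = {6,3,2,4}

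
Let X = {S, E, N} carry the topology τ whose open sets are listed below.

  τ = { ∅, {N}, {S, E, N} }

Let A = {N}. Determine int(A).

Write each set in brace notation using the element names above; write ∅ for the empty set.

{N}

opens ⊆ A: ∅, {N}; union → int = {N}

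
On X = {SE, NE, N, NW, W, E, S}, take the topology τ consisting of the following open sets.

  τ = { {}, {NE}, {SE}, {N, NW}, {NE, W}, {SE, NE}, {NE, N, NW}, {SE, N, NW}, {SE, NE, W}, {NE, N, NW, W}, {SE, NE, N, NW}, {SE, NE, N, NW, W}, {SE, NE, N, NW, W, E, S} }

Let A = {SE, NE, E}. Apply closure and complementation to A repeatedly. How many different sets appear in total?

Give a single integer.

closure: X∖int(X∖A) = X∖{N, NW} = {SE, NE, W, E, S}
Let k=closure and c=complement:
  1. A     = {SE, NE, E}
  2. kA    = {SE, NE, W, E, S}
  3. cA    = {N, NW, W, S}
  4. ckA   = {N, NW}
  5. kcA   = {N, NW, W, E, S}
  6. kckA  = {N, NW, E, S}
  7. ckcA  = {SE, NE}
  8. ckckA = {SE, NE, W}
— saturated at 8

8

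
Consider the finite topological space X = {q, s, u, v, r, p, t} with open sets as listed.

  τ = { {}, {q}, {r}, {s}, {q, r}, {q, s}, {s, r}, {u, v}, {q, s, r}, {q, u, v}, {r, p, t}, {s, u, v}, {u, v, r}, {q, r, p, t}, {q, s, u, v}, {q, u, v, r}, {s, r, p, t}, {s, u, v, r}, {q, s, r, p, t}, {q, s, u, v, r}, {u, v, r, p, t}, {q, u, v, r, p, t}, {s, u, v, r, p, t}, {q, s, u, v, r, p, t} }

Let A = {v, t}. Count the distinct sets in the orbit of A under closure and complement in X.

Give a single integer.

closure: X∖int(X∖A) = X∖{q, s, r} = {u, v, p, t}
Let k=closure and c=complement:
  1. A     = {v, t}
  2. kA    = {u, v, p, t}
  3. cA    = {q, s, u, r, p}
  4. ckA   = {q, s, r}
  5. kcA   = {q, s, u, v, r, p, t}
  6. kckA  = {q, s, r, p, t}
  7. ckcA  = {}
  8. ckckA = {u, v}
— saturated at 8

8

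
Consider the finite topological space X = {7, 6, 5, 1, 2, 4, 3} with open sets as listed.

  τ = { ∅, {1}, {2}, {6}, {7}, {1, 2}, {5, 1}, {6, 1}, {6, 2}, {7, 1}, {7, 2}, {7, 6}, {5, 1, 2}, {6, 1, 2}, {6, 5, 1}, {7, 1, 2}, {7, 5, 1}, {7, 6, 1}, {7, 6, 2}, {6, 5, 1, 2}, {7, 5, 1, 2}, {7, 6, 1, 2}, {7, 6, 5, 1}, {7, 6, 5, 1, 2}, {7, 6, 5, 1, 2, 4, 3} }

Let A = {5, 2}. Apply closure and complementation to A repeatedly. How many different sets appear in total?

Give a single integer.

8

cl via duality: int({7, 6, 1, 4, 3}) = {7, 6, 1}, so X∖{7, 6, 1} = {5, 2, 4, 3}
Write k for closure, c for complement:
  1. A     = {5, 2}
  2. kA    = {5, 2, 4, 3}
  3. cA    = {7, 6, 1, 4, 3}
  4. ckA   = {7, 6, 1}
  5. kcA   = {7, 6, 5, 1, 4, 3}
  6. ckcA  = {2}
  7. kckcA = {2, 4, 3}
  8. ckckcA = {7, 6, 5, 1}
applying k or c yields no new set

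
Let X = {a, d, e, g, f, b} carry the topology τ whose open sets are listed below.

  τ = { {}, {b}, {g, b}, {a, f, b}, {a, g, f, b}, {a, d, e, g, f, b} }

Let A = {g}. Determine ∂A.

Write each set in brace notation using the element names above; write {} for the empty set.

opens ⊆ A: {}; union → int = {}
complement {a, d, e, f, b}; its interior {a, f, b}; cl(A) = X∖{a, f, b} = {d, e, g}
boundary = {d, e, g} ∖ {} = {d, e, g}

{d, e, g}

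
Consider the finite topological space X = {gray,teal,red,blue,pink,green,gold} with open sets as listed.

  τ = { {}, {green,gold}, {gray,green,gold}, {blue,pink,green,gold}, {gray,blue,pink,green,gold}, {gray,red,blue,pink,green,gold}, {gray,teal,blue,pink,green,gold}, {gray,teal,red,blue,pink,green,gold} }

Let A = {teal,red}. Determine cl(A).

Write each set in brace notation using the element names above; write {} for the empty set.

complement {gray,blue,pink,green,gold}; its interior {gray,blue,pink,green,gold}; cl(A) = X∖{gray,blue,pink,green,gold} = {teal,red}

{teal,red}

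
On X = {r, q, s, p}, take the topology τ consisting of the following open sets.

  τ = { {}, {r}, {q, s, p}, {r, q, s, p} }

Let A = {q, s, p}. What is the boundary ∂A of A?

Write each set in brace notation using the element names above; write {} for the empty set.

{}

interior: largest open inside A is {q, s, p} (from {}, {q, s, p})
cl via duality: int({r}) = {r}, so X∖{r} = {q, s, p}
cl∖int = {}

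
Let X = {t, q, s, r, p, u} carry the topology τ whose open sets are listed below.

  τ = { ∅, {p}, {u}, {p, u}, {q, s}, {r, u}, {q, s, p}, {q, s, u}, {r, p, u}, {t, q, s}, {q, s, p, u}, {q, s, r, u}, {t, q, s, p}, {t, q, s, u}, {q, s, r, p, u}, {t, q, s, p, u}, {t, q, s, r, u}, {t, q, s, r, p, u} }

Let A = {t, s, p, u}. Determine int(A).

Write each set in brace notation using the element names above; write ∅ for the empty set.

U open, U⊆A: ∅, {p}, {u}, {p, u}. int(A) = ⋃ = {p, u}

{p, u}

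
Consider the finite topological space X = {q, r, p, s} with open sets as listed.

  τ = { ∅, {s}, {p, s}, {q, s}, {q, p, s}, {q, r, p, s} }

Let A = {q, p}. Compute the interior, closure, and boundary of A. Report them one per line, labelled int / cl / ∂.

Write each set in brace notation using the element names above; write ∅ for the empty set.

opens ⊆ A: ∅; union → int = ∅
complement {r, s}; its interior {s}; cl(A) = X∖{s} = {q, r, p}
boundary = {q, r, p} ∖ ∅ = {q, r, p}

int(A) = ∅
cl(A)  = {q, r, p}
∂A     = {q, r, p}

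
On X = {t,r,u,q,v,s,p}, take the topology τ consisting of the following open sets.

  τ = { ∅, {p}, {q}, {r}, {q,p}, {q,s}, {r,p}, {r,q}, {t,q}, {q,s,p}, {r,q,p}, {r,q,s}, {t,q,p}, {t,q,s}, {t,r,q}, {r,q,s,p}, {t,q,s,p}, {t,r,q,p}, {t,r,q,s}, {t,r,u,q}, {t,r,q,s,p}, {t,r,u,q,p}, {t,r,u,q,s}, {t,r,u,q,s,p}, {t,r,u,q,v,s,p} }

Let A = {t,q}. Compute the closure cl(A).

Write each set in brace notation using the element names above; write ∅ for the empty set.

X∖A={r,u,v,s,p}, int(X∖A)={r,p}, hence cl(A)={t,u,q,v,s}

{t,u,q,v,s}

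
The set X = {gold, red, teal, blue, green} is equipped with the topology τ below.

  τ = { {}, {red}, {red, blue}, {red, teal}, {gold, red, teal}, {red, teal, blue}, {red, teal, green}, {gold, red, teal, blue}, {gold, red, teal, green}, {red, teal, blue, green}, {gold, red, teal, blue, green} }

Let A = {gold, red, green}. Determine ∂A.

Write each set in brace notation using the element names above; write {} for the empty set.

interior: largest open inside A is {red} (from {}, {red})
cl via duality: int({teal, blue}) = {}, so X∖{} = {gold, red, teal, blue, green}
cl∖int = {gold, teal, blue, green}

{gold, teal, blue, green}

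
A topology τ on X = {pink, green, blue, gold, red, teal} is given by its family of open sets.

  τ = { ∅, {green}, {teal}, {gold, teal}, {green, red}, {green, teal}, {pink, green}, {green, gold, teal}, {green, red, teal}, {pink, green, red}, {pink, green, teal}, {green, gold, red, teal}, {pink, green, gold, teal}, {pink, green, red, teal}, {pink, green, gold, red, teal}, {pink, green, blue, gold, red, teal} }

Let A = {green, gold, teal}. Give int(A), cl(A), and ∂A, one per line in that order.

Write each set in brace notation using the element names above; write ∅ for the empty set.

U open, U⊆A: ∅, {green}, {teal}, {green, teal}, {gold, teal}, {green, gold, teal}. int(A) = ⋃ = {green, gold, teal}
X∖A={pink, blue, red}, int(X∖A)=∅, hence cl(A)={pink, green, blue, gold, red, teal}
∂A: remove int from cl → {pink, blue, red}

int(A) = {green, gold, teal}
cl(A)  = {pink, green, blue, gold, red, teal}
∂A     = {pink, blue, red}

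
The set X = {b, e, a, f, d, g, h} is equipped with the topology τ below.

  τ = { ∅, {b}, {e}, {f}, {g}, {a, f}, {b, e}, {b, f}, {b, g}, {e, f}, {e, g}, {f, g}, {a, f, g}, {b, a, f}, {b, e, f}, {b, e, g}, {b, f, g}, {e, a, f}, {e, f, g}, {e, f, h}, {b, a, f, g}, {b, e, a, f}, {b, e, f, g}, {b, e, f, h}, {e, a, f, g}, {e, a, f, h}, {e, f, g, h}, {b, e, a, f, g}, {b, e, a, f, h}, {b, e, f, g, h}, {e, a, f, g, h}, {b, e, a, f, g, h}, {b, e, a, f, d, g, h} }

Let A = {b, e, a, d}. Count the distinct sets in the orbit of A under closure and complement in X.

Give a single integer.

cl via duality: int({f, g, h}) = {f, g}, so X∖{f, g} = {b, e, a, d, h}
Write k for closure, c for complement:
  1. A     = {b, e, a, d}
  2. kA    = {b, e, a, d, h}
  3. cA    = {f, g, h}
  4. ckA   = {f, g}
  5. kcA   = {a, f, d, g, h}
  6. ckcA  = {b, e}
  7. kckcA = {b, e, d, h}
  8. ckckcA = {a, f, g}
applying k or c yields no new set

8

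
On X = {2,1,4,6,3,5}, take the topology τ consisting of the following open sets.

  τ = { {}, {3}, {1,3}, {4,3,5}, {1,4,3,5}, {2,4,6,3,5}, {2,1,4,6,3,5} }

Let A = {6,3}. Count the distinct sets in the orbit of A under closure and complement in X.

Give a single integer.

6

complement {2,1,4,5}; its interior {}; cl(A) = X∖{} = {2,1,4,6,3,5}
With k = closure, c = complement:
  1. A     = {6,3}
  2. kA    = {2,1,4,6,3,5}
  3. cA    = {2,1,4,5}
  4. ckA   = {}
  5. kcA   = {2,1,4,6,5}
  6. ckcA  = {3}
k, c of each give nothing new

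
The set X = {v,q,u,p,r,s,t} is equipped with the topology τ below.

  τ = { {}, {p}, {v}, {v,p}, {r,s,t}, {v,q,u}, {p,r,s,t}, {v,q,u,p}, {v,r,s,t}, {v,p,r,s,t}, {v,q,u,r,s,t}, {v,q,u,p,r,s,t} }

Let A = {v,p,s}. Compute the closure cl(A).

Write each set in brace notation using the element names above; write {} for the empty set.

{v,q,u,p,r,s,t}

complement {q,u,r,t}; its interior {}; cl(A) = X∖{} = {v,q,u,p,r,s,t}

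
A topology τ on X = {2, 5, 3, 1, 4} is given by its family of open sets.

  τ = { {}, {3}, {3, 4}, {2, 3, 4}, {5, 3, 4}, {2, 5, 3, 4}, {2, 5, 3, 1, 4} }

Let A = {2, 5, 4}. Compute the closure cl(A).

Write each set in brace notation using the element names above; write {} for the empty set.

{2, 5, 1, 4}

closure: X∖int(X∖A) = X∖{3} = {2, 5, 1, 4}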